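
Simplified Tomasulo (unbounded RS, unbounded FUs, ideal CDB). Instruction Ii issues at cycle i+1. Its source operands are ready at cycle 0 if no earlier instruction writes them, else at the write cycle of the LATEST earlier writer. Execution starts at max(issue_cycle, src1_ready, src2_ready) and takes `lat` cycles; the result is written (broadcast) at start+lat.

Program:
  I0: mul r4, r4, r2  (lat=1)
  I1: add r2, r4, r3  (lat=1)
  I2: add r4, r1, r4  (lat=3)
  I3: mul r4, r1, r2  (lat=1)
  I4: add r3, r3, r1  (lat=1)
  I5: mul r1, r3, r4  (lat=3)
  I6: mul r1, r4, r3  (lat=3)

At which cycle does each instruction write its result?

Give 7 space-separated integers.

Answer: 2 3 6 5 6 9 10

Derivation:
I0 mul r4: issue@1 deps=(None,None) exec_start@1 write@2
I1 add r2: issue@2 deps=(0,None) exec_start@2 write@3
I2 add r4: issue@3 deps=(None,0) exec_start@3 write@6
I3 mul r4: issue@4 deps=(None,1) exec_start@4 write@5
I4 add r3: issue@5 deps=(None,None) exec_start@5 write@6
I5 mul r1: issue@6 deps=(4,3) exec_start@6 write@9
I6 mul r1: issue@7 deps=(3,4) exec_start@7 write@10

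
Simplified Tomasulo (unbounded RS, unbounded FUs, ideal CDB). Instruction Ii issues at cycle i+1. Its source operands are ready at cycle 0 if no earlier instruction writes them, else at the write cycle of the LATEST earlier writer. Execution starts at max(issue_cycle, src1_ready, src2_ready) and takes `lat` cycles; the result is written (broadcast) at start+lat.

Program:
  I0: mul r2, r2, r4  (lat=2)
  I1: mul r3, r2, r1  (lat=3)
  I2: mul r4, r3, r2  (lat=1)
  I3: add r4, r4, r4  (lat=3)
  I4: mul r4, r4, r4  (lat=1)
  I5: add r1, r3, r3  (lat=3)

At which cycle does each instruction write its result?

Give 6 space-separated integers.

I0 mul r2: issue@1 deps=(None,None) exec_start@1 write@3
I1 mul r3: issue@2 deps=(0,None) exec_start@3 write@6
I2 mul r4: issue@3 deps=(1,0) exec_start@6 write@7
I3 add r4: issue@4 deps=(2,2) exec_start@7 write@10
I4 mul r4: issue@5 deps=(3,3) exec_start@10 write@11
I5 add r1: issue@6 deps=(1,1) exec_start@6 write@9

Answer: 3 6 7 10 11 9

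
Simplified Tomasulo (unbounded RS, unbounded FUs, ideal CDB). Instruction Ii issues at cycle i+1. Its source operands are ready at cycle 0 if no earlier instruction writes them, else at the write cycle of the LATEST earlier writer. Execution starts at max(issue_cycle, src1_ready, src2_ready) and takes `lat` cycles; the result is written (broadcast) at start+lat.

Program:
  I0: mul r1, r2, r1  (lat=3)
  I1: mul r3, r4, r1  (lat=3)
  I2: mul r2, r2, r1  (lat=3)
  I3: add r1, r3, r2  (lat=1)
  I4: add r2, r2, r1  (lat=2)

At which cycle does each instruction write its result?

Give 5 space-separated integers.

I0 mul r1: issue@1 deps=(None,None) exec_start@1 write@4
I1 mul r3: issue@2 deps=(None,0) exec_start@4 write@7
I2 mul r2: issue@3 deps=(None,0) exec_start@4 write@7
I3 add r1: issue@4 deps=(1,2) exec_start@7 write@8
I4 add r2: issue@5 deps=(2,3) exec_start@8 write@10

Answer: 4 7 7 8 10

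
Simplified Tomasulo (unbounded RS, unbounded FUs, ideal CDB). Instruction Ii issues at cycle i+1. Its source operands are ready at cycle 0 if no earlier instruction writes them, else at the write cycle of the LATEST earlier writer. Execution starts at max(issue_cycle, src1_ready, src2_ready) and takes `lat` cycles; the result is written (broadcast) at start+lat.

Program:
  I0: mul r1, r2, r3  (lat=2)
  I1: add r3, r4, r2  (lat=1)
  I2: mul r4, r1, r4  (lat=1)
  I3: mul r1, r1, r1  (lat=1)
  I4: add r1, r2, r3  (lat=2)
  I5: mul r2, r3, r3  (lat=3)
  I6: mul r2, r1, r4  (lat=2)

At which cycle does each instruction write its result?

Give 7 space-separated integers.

I0 mul r1: issue@1 deps=(None,None) exec_start@1 write@3
I1 add r3: issue@2 deps=(None,None) exec_start@2 write@3
I2 mul r4: issue@3 deps=(0,None) exec_start@3 write@4
I3 mul r1: issue@4 deps=(0,0) exec_start@4 write@5
I4 add r1: issue@5 deps=(None,1) exec_start@5 write@7
I5 mul r2: issue@6 deps=(1,1) exec_start@6 write@9
I6 mul r2: issue@7 deps=(4,2) exec_start@7 write@9

Answer: 3 3 4 5 7 9 9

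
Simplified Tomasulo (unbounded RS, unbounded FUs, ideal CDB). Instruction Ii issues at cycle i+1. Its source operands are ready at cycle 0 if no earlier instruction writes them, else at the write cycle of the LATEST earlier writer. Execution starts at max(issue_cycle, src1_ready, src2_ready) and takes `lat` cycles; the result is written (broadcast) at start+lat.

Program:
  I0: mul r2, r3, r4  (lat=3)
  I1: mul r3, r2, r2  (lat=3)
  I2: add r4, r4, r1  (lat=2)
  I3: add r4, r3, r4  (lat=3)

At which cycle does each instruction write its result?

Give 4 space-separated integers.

Answer: 4 7 5 10

Derivation:
I0 mul r2: issue@1 deps=(None,None) exec_start@1 write@4
I1 mul r3: issue@2 deps=(0,0) exec_start@4 write@7
I2 add r4: issue@3 deps=(None,None) exec_start@3 write@5
I3 add r4: issue@4 deps=(1,2) exec_start@7 write@10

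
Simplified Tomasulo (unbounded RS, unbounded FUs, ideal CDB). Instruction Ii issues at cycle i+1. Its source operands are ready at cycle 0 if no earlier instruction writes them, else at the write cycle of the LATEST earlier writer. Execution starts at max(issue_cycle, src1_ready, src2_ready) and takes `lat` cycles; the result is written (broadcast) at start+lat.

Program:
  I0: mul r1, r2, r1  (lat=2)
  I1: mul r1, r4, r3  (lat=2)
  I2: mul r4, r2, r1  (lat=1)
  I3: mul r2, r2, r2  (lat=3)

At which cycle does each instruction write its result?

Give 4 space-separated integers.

Answer: 3 4 5 7

Derivation:
I0 mul r1: issue@1 deps=(None,None) exec_start@1 write@3
I1 mul r1: issue@2 deps=(None,None) exec_start@2 write@4
I2 mul r4: issue@3 deps=(None,1) exec_start@4 write@5
I3 mul r2: issue@4 deps=(None,None) exec_start@4 write@7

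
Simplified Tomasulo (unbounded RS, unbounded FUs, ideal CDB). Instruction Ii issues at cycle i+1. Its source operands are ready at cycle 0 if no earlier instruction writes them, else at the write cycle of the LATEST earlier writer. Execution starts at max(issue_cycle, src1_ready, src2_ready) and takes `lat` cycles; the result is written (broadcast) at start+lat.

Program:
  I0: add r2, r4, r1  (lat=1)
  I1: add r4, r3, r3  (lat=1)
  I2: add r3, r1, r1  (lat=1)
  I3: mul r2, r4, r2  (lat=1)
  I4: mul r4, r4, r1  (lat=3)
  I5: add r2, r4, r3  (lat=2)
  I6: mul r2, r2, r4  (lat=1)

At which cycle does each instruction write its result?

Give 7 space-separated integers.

I0 add r2: issue@1 deps=(None,None) exec_start@1 write@2
I1 add r4: issue@2 deps=(None,None) exec_start@2 write@3
I2 add r3: issue@3 deps=(None,None) exec_start@3 write@4
I3 mul r2: issue@4 deps=(1,0) exec_start@4 write@5
I4 mul r4: issue@5 deps=(1,None) exec_start@5 write@8
I5 add r2: issue@6 deps=(4,2) exec_start@8 write@10
I6 mul r2: issue@7 deps=(5,4) exec_start@10 write@11

Answer: 2 3 4 5 8 10 11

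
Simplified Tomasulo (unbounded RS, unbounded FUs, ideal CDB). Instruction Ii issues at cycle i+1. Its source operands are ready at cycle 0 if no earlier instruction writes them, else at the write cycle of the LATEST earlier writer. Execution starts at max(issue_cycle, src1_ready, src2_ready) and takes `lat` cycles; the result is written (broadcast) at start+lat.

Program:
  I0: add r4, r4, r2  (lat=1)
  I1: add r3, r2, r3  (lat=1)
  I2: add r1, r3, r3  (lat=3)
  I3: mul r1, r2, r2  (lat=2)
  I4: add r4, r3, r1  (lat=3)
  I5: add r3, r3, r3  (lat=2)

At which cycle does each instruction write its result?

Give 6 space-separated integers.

I0 add r4: issue@1 deps=(None,None) exec_start@1 write@2
I1 add r3: issue@2 deps=(None,None) exec_start@2 write@3
I2 add r1: issue@3 deps=(1,1) exec_start@3 write@6
I3 mul r1: issue@4 deps=(None,None) exec_start@4 write@6
I4 add r4: issue@5 deps=(1,3) exec_start@6 write@9
I5 add r3: issue@6 deps=(1,1) exec_start@6 write@8

Answer: 2 3 6 6 9 8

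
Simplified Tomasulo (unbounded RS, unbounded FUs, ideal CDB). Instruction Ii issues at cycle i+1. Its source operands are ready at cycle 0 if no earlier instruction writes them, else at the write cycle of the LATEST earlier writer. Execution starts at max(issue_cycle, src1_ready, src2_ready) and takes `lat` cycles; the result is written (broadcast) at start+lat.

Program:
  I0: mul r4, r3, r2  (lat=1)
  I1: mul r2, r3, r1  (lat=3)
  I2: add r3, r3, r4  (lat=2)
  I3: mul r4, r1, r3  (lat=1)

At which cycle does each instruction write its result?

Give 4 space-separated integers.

Answer: 2 5 5 6

Derivation:
I0 mul r4: issue@1 deps=(None,None) exec_start@1 write@2
I1 mul r2: issue@2 deps=(None,None) exec_start@2 write@5
I2 add r3: issue@3 deps=(None,0) exec_start@3 write@5
I3 mul r4: issue@4 deps=(None,2) exec_start@5 write@6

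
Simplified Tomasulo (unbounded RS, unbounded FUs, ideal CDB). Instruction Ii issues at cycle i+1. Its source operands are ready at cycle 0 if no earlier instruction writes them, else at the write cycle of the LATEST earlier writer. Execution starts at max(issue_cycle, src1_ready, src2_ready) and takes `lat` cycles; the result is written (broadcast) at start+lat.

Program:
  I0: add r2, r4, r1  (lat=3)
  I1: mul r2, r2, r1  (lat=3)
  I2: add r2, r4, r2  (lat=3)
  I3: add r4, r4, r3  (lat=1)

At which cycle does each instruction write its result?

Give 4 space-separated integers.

Answer: 4 7 10 5

Derivation:
I0 add r2: issue@1 deps=(None,None) exec_start@1 write@4
I1 mul r2: issue@2 deps=(0,None) exec_start@4 write@7
I2 add r2: issue@3 deps=(None,1) exec_start@7 write@10
I3 add r4: issue@4 deps=(None,None) exec_start@4 write@5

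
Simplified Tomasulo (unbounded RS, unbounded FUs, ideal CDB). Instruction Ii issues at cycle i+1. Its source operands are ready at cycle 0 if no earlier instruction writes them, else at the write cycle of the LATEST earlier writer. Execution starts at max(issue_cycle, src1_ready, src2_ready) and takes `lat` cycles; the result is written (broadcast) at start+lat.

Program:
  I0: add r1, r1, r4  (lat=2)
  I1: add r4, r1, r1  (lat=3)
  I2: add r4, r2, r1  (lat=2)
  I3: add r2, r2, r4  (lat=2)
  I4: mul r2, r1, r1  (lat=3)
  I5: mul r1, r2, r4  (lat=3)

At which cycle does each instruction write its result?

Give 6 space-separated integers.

Answer: 3 6 5 7 8 11

Derivation:
I0 add r1: issue@1 deps=(None,None) exec_start@1 write@3
I1 add r4: issue@2 deps=(0,0) exec_start@3 write@6
I2 add r4: issue@3 deps=(None,0) exec_start@3 write@5
I3 add r2: issue@4 deps=(None,2) exec_start@5 write@7
I4 mul r2: issue@5 deps=(0,0) exec_start@5 write@8
I5 mul r1: issue@6 deps=(4,2) exec_start@8 write@11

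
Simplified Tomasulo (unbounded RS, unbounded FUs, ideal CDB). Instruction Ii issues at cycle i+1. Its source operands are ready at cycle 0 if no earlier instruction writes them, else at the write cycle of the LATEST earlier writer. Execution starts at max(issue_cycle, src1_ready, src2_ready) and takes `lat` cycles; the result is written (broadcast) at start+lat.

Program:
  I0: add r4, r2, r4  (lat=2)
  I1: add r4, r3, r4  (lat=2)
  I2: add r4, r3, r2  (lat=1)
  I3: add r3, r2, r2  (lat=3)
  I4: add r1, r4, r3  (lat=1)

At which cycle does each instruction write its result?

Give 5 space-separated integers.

Answer: 3 5 4 7 8

Derivation:
I0 add r4: issue@1 deps=(None,None) exec_start@1 write@3
I1 add r4: issue@2 deps=(None,0) exec_start@3 write@5
I2 add r4: issue@3 deps=(None,None) exec_start@3 write@4
I3 add r3: issue@4 deps=(None,None) exec_start@4 write@7
I4 add r1: issue@5 deps=(2,3) exec_start@7 write@8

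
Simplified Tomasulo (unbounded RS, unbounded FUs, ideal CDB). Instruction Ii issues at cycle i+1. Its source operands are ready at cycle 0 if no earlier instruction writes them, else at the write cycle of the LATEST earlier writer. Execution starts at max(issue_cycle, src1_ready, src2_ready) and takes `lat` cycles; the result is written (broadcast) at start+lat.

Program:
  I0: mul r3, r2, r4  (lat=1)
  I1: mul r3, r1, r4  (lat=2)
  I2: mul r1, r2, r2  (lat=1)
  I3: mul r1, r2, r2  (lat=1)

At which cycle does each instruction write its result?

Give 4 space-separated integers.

I0 mul r3: issue@1 deps=(None,None) exec_start@1 write@2
I1 mul r3: issue@2 deps=(None,None) exec_start@2 write@4
I2 mul r1: issue@3 deps=(None,None) exec_start@3 write@4
I3 mul r1: issue@4 deps=(None,None) exec_start@4 write@5

Answer: 2 4 4 5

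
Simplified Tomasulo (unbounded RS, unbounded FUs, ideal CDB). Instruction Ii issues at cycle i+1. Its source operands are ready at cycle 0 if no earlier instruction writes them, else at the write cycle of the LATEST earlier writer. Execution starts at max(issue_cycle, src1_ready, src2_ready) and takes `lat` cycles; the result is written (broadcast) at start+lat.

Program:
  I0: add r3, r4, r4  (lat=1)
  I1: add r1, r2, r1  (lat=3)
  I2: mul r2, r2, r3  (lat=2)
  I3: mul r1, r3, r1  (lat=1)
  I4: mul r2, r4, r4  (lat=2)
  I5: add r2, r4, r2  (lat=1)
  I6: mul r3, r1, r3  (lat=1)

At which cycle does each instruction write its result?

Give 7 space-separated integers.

I0 add r3: issue@1 deps=(None,None) exec_start@1 write@2
I1 add r1: issue@2 deps=(None,None) exec_start@2 write@5
I2 mul r2: issue@3 deps=(None,0) exec_start@3 write@5
I3 mul r1: issue@4 deps=(0,1) exec_start@5 write@6
I4 mul r2: issue@5 deps=(None,None) exec_start@5 write@7
I5 add r2: issue@6 deps=(None,4) exec_start@7 write@8
I6 mul r3: issue@7 deps=(3,0) exec_start@7 write@8

Answer: 2 5 5 6 7 8 8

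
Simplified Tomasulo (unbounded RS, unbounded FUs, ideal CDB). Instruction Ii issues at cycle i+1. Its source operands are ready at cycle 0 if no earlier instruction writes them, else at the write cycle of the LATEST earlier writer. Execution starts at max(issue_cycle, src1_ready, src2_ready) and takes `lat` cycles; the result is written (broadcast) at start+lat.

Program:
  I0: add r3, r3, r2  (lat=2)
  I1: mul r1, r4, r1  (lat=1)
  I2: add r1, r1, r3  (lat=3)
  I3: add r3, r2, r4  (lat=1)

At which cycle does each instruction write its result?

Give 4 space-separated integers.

Answer: 3 3 6 5

Derivation:
I0 add r3: issue@1 deps=(None,None) exec_start@1 write@3
I1 mul r1: issue@2 deps=(None,None) exec_start@2 write@3
I2 add r1: issue@3 deps=(1,0) exec_start@3 write@6
I3 add r3: issue@4 deps=(None,None) exec_start@4 write@5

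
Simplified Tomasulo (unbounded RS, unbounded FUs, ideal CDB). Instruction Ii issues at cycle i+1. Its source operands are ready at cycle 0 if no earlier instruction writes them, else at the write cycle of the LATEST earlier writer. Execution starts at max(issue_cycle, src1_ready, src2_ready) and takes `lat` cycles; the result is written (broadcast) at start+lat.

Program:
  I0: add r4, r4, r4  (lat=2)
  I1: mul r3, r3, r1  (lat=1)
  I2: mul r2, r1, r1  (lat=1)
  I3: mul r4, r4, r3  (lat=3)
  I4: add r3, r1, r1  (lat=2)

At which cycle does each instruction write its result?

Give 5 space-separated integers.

I0 add r4: issue@1 deps=(None,None) exec_start@1 write@3
I1 mul r3: issue@2 deps=(None,None) exec_start@2 write@3
I2 mul r2: issue@3 deps=(None,None) exec_start@3 write@4
I3 mul r4: issue@4 deps=(0,1) exec_start@4 write@7
I4 add r3: issue@5 deps=(None,None) exec_start@5 write@7

Answer: 3 3 4 7 7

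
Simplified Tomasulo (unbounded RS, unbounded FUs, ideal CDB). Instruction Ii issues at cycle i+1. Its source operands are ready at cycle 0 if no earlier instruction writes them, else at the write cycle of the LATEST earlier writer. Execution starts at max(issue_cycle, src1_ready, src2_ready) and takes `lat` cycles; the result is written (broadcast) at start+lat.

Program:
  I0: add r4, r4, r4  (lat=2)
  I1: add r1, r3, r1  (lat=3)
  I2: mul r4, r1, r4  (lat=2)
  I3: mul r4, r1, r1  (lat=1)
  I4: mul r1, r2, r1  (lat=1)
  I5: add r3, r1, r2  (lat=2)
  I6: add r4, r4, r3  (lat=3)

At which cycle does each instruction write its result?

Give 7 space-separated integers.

Answer: 3 5 7 6 6 8 11

Derivation:
I0 add r4: issue@1 deps=(None,None) exec_start@1 write@3
I1 add r1: issue@2 deps=(None,None) exec_start@2 write@5
I2 mul r4: issue@3 deps=(1,0) exec_start@5 write@7
I3 mul r4: issue@4 deps=(1,1) exec_start@5 write@6
I4 mul r1: issue@5 deps=(None,1) exec_start@5 write@6
I5 add r3: issue@6 deps=(4,None) exec_start@6 write@8
I6 add r4: issue@7 deps=(3,5) exec_start@8 write@11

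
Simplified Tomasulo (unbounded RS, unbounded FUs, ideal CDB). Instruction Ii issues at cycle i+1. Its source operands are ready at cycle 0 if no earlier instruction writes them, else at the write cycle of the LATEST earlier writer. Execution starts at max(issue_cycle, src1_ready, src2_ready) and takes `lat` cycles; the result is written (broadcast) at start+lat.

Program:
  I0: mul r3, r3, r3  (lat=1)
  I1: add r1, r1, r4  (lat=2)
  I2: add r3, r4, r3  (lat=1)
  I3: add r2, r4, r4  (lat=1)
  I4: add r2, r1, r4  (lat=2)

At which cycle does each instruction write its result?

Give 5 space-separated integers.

Answer: 2 4 4 5 7

Derivation:
I0 mul r3: issue@1 deps=(None,None) exec_start@1 write@2
I1 add r1: issue@2 deps=(None,None) exec_start@2 write@4
I2 add r3: issue@3 deps=(None,0) exec_start@3 write@4
I3 add r2: issue@4 deps=(None,None) exec_start@4 write@5
I4 add r2: issue@5 deps=(1,None) exec_start@5 write@7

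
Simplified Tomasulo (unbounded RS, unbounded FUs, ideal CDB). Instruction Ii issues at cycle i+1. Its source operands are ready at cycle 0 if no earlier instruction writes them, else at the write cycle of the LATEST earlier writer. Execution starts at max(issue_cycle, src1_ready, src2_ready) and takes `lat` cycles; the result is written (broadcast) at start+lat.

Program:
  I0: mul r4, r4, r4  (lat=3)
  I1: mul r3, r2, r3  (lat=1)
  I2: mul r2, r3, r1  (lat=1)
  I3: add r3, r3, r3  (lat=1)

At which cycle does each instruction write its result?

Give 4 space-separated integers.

Answer: 4 3 4 5

Derivation:
I0 mul r4: issue@1 deps=(None,None) exec_start@1 write@4
I1 mul r3: issue@2 deps=(None,None) exec_start@2 write@3
I2 mul r2: issue@3 deps=(1,None) exec_start@3 write@4
I3 add r3: issue@4 deps=(1,1) exec_start@4 write@5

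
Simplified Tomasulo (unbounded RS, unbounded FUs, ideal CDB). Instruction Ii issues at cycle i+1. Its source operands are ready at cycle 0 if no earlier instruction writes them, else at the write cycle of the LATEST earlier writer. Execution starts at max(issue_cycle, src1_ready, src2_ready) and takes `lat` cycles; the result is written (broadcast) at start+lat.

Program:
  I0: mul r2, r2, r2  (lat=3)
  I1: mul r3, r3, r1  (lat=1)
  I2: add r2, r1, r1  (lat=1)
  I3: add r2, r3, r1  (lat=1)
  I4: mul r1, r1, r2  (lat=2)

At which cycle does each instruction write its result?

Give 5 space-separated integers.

Answer: 4 3 4 5 7

Derivation:
I0 mul r2: issue@1 deps=(None,None) exec_start@1 write@4
I1 mul r3: issue@2 deps=(None,None) exec_start@2 write@3
I2 add r2: issue@3 deps=(None,None) exec_start@3 write@4
I3 add r2: issue@4 deps=(1,None) exec_start@4 write@5
I4 mul r1: issue@5 deps=(None,3) exec_start@5 write@7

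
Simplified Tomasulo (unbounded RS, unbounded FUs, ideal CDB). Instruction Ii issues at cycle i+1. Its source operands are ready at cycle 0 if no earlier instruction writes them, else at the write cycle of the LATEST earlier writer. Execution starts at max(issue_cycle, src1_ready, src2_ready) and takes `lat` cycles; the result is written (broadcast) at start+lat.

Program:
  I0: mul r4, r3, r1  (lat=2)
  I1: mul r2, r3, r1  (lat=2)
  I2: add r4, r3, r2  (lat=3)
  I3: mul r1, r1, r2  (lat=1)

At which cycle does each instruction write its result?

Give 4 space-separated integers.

Answer: 3 4 7 5

Derivation:
I0 mul r4: issue@1 deps=(None,None) exec_start@1 write@3
I1 mul r2: issue@2 deps=(None,None) exec_start@2 write@4
I2 add r4: issue@3 deps=(None,1) exec_start@4 write@7
I3 mul r1: issue@4 deps=(None,1) exec_start@4 write@5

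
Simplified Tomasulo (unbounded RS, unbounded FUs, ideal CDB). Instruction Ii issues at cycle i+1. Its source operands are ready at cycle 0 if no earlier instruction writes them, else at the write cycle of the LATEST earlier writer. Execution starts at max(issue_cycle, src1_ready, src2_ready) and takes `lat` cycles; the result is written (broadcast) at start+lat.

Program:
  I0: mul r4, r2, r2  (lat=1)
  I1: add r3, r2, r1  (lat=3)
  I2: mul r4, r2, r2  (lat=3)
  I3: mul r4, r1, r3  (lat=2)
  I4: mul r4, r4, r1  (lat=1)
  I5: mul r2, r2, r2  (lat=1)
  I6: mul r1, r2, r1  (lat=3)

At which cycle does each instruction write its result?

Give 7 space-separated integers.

I0 mul r4: issue@1 deps=(None,None) exec_start@1 write@2
I1 add r3: issue@2 deps=(None,None) exec_start@2 write@5
I2 mul r4: issue@3 deps=(None,None) exec_start@3 write@6
I3 mul r4: issue@4 deps=(None,1) exec_start@5 write@7
I4 mul r4: issue@5 deps=(3,None) exec_start@7 write@8
I5 mul r2: issue@6 deps=(None,None) exec_start@6 write@7
I6 mul r1: issue@7 deps=(5,None) exec_start@7 write@10

Answer: 2 5 6 7 8 7 10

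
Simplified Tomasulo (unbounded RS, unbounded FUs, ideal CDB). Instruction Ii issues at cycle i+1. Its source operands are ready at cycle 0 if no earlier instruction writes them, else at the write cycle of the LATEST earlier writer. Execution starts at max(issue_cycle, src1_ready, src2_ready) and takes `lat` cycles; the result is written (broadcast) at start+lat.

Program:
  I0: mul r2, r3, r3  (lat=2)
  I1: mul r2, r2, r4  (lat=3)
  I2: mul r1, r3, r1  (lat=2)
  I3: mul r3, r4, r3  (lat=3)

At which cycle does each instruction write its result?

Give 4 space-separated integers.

Answer: 3 6 5 7

Derivation:
I0 mul r2: issue@1 deps=(None,None) exec_start@1 write@3
I1 mul r2: issue@2 deps=(0,None) exec_start@3 write@6
I2 mul r1: issue@3 deps=(None,None) exec_start@3 write@5
I3 mul r3: issue@4 deps=(None,None) exec_start@4 write@7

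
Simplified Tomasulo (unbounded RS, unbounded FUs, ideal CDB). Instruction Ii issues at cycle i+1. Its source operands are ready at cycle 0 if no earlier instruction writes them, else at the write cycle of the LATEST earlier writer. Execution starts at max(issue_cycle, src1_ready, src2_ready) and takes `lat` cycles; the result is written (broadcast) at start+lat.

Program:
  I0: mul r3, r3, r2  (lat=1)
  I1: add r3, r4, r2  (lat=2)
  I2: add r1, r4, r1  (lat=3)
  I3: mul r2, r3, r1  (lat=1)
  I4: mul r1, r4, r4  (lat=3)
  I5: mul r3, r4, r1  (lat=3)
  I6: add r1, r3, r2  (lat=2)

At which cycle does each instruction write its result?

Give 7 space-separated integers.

Answer: 2 4 6 7 8 11 13

Derivation:
I0 mul r3: issue@1 deps=(None,None) exec_start@1 write@2
I1 add r3: issue@2 deps=(None,None) exec_start@2 write@4
I2 add r1: issue@3 deps=(None,None) exec_start@3 write@6
I3 mul r2: issue@4 deps=(1,2) exec_start@6 write@7
I4 mul r1: issue@5 deps=(None,None) exec_start@5 write@8
I5 mul r3: issue@6 deps=(None,4) exec_start@8 write@11
I6 add r1: issue@7 deps=(5,3) exec_start@11 write@13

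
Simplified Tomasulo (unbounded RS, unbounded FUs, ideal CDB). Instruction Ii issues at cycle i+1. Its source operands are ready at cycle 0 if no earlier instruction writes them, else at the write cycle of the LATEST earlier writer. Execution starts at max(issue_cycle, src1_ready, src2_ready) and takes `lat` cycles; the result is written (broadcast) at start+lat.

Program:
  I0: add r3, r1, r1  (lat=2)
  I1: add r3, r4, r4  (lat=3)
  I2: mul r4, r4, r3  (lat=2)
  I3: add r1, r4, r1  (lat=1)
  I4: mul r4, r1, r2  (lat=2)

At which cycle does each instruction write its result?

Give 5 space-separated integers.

Answer: 3 5 7 8 10

Derivation:
I0 add r3: issue@1 deps=(None,None) exec_start@1 write@3
I1 add r3: issue@2 deps=(None,None) exec_start@2 write@5
I2 mul r4: issue@3 deps=(None,1) exec_start@5 write@7
I3 add r1: issue@4 deps=(2,None) exec_start@7 write@8
I4 mul r4: issue@5 deps=(3,None) exec_start@8 write@10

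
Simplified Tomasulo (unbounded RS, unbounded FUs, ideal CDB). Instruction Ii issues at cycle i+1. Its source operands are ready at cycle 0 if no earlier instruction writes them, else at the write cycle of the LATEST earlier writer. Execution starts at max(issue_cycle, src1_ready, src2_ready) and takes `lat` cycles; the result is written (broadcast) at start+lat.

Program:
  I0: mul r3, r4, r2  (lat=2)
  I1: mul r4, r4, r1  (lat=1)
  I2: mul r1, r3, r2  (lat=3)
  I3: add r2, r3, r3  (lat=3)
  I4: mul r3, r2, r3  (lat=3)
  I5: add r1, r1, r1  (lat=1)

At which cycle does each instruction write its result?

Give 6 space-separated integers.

Answer: 3 3 6 7 10 7

Derivation:
I0 mul r3: issue@1 deps=(None,None) exec_start@1 write@3
I1 mul r4: issue@2 deps=(None,None) exec_start@2 write@3
I2 mul r1: issue@3 deps=(0,None) exec_start@3 write@6
I3 add r2: issue@4 deps=(0,0) exec_start@4 write@7
I4 mul r3: issue@5 deps=(3,0) exec_start@7 write@10
I5 add r1: issue@6 deps=(2,2) exec_start@6 write@7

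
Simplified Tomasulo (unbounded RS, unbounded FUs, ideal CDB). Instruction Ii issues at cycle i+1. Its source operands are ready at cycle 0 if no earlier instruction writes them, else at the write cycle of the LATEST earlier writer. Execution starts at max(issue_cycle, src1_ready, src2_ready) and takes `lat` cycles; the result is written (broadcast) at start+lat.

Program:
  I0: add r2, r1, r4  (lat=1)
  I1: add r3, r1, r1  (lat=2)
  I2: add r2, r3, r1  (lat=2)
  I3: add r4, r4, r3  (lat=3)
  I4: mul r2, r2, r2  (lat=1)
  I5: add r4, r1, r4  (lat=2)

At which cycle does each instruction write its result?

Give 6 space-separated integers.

I0 add r2: issue@1 deps=(None,None) exec_start@1 write@2
I1 add r3: issue@2 deps=(None,None) exec_start@2 write@4
I2 add r2: issue@3 deps=(1,None) exec_start@4 write@6
I3 add r4: issue@4 deps=(None,1) exec_start@4 write@7
I4 mul r2: issue@5 deps=(2,2) exec_start@6 write@7
I5 add r4: issue@6 deps=(None,3) exec_start@7 write@9

Answer: 2 4 6 7 7 9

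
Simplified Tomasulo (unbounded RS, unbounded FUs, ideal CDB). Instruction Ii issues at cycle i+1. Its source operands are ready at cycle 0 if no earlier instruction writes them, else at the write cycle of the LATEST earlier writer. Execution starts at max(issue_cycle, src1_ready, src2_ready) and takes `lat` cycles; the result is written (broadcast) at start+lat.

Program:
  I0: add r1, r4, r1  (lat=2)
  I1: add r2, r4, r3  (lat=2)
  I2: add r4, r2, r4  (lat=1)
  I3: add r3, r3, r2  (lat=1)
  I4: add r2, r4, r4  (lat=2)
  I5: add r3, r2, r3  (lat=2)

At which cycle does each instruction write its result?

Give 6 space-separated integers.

Answer: 3 4 5 5 7 9

Derivation:
I0 add r1: issue@1 deps=(None,None) exec_start@1 write@3
I1 add r2: issue@2 deps=(None,None) exec_start@2 write@4
I2 add r4: issue@3 deps=(1,None) exec_start@4 write@5
I3 add r3: issue@4 deps=(None,1) exec_start@4 write@5
I4 add r2: issue@5 deps=(2,2) exec_start@5 write@7
I5 add r3: issue@6 deps=(4,3) exec_start@7 write@9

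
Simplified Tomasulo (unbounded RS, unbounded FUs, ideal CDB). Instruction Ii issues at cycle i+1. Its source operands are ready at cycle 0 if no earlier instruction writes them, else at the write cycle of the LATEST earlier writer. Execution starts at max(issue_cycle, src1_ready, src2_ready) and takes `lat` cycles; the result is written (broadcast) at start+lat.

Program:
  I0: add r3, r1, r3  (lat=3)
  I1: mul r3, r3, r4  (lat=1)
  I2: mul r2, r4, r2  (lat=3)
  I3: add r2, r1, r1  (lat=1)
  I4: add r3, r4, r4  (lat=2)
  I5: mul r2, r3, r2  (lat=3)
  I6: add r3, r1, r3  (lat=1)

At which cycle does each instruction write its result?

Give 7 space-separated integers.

I0 add r3: issue@1 deps=(None,None) exec_start@1 write@4
I1 mul r3: issue@2 deps=(0,None) exec_start@4 write@5
I2 mul r2: issue@3 deps=(None,None) exec_start@3 write@6
I3 add r2: issue@4 deps=(None,None) exec_start@4 write@5
I4 add r3: issue@5 deps=(None,None) exec_start@5 write@7
I5 mul r2: issue@6 deps=(4,3) exec_start@7 write@10
I6 add r3: issue@7 deps=(None,4) exec_start@7 write@8

Answer: 4 5 6 5 7 10 8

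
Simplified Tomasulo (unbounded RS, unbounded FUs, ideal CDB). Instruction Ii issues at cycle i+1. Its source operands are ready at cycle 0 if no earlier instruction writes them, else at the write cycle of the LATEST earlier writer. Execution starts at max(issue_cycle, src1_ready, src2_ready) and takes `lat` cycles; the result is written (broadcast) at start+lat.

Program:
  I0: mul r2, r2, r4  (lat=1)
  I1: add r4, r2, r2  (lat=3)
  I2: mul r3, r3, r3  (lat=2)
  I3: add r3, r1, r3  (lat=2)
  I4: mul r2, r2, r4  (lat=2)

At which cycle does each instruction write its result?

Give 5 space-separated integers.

I0 mul r2: issue@1 deps=(None,None) exec_start@1 write@2
I1 add r4: issue@2 deps=(0,0) exec_start@2 write@5
I2 mul r3: issue@3 deps=(None,None) exec_start@3 write@5
I3 add r3: issue@4 deps=(None,2) exec_start@5 write@7
I4 mul r2: issue@5 deps=(0,1) exec_start@5 write@7

Answer: 2 5 5 7 7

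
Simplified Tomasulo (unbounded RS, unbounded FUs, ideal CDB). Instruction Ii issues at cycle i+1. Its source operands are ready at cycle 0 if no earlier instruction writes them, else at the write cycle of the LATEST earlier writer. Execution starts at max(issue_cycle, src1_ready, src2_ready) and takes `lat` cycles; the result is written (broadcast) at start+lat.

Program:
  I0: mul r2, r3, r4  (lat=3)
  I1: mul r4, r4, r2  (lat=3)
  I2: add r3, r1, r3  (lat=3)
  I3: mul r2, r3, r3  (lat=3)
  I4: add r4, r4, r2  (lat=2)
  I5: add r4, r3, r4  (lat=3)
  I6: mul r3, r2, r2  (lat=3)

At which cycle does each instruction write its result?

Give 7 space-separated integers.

Answer: 4 7 6 9 11 14 12

Derivation:
I0 mul r2: issue@1 deps=(None,None) exec_start@1 write@4
I1 mul r4: issue@2 deps=(None,0) exec_start@4 write@7
I2 add r3: issue@3 deps=(None,None) exec_start@3 write@6
I3 mul r2: issue@4 deps=(2,2) exec_start@6 write@9
I4 add r4: issue@5 deps=(1,3) exec_start@9 write@11
I5 add r4: issue@6 deps=(2,4) exec_start@11 write@14
I6 mul r3: issue@7 deps=(3,3) exec_start@9 write@12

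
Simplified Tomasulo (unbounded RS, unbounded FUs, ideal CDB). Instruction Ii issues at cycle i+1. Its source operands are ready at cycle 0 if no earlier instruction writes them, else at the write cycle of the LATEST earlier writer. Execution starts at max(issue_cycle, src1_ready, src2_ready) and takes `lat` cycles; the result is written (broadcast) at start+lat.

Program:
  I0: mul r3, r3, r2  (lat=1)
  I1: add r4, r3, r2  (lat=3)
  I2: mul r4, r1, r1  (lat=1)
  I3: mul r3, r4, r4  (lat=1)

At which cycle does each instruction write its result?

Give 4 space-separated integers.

Answer: 2 5 4 5

Derivation:
I0 mul r3: issue@1 deps=(None,None) exec_start@1 write@2
I1 add r4: issue@2 deps=(0,None) exec_start@2 write@5
I2 mul r4: issue@3 deps=(None,None) exec_start@3 write@4
I3 mul r3: issue@4 deps=(2,2) exec_start@4 write@5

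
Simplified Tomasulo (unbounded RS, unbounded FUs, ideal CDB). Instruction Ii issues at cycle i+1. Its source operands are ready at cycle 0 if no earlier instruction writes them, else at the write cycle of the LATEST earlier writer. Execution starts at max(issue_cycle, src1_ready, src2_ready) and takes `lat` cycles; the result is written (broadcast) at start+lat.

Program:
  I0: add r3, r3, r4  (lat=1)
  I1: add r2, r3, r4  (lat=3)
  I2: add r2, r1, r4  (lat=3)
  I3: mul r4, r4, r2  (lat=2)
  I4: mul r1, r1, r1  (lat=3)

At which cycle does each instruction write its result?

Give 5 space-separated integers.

I0 add r3: issue@1 deps=(None,None) exec_start@1 write@2
I1 add r2: issue@2 deps=(0,None) exec_start@2 write@5
I2 add r2: issue@3 deps=(None,None) exec_start@3 write@6
I3 mul r4: issue@4 deps=(None,2) exec_start@6 write@8
I4 mul r1: issue@5 deps=(None,None) exec_start@5 write@8

Answer: 2 5 6 8 8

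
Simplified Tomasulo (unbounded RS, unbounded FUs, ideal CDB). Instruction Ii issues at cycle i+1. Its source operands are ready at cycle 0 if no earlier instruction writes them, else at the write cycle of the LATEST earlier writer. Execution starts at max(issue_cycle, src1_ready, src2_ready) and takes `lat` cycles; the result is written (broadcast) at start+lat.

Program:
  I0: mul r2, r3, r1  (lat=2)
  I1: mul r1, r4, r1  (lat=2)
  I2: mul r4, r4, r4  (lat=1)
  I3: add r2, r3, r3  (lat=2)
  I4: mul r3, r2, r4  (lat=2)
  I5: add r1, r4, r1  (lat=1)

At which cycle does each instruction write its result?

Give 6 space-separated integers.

Answer: 3 4 4 6 8 7

Derivation:
I0 mul r2: issue@1 deps=(None,None) exec_start@1 write@3
I1 mul r1: issue@2 deps=(None,None) exec_start@2 write@4
I2 mul r4: issue@3 deps=(None,None) exec_start@3 write@4
I3 add r2: issue@4 deps=(None,None) exec_start@4 write@6
I4 mul r3: issue@5 deps=(3,2) exec_start@6 write@8
I5 add r1: issue@6 deps=(2,1) exec_start@6 write@7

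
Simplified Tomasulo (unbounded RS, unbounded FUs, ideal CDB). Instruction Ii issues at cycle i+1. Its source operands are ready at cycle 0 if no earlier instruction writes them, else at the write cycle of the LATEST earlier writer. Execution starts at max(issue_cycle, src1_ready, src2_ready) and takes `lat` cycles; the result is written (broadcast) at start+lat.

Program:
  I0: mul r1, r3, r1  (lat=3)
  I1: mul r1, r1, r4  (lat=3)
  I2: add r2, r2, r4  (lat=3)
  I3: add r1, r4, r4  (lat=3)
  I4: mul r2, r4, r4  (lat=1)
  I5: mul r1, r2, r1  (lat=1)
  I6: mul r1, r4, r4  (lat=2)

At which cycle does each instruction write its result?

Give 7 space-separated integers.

I0 mul r1: issue@1 deps=(None,None) exec_start@1 write@4
I1 mul r1: issue@2 deps=(0,None) exec_start@4 write@7
I2 add r2: issue@3 deps=(None,None) exec_start@3 write@6
I3 add r1: issue@4 deps=(None,None) exec_start@4 write@7
I4 mul r2: issue@5 deps=(None,None) exec_start@5 write@6
I5 mul r1: issue@6 deps=(4,3) exec_start@7 write@8
I6 mul r1: issue@7 deps=(None,None) exec_start@7 write@9

Answer: 4 7 6 7 6 8 9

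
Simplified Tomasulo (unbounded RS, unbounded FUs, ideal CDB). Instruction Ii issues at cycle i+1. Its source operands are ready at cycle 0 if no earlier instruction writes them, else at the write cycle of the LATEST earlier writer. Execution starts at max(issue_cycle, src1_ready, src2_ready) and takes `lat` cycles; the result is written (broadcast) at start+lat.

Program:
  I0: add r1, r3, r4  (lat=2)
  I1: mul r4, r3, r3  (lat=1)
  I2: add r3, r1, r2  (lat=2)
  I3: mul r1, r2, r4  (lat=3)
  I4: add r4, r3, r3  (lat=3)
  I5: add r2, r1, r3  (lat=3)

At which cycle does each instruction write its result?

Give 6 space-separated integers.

Answer: 3 3 5 7 8 10

Derivation:
I0 add r1: issue@1 deps=(None,None) exec_start@1 write@3
I1 mul r4: issue@2 deps=(None,None) exec_start@2 write@3
I2 add r3: issue@3 deps=(0,None) exec_start@3 write@5
I3 mul r1: issue@4 deps=(None,1) exec_start@4 write@7
I4 add r4: issue@5 deps=(2,2) exec_start@5 write@8
I5 add r2: issue@6 deps=(3,2) exec_start@7 write@10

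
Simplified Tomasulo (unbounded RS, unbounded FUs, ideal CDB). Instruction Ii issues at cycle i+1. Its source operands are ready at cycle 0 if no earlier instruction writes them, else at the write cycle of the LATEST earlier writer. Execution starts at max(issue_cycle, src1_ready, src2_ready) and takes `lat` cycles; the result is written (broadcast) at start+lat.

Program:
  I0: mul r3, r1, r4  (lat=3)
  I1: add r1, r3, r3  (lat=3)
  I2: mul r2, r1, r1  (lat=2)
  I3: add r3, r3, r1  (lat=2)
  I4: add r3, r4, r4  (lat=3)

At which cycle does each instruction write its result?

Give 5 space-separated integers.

I0 mul r3: issue@1 deps=(None,None) exec_start@1 write@4
I1 add r1: issue@2 deps=(0,0) exec_start@4 write@7
I2 mul r2: issue@3 deps=(1,1) exec_start@7 write@9
I3 add r3: issue@4 deps=(0,1) exec_start@7 write@9
I4 add r3: issue@5 deps=(None,None) exec_start@5 write@8

Answer: 4 7 9 9 8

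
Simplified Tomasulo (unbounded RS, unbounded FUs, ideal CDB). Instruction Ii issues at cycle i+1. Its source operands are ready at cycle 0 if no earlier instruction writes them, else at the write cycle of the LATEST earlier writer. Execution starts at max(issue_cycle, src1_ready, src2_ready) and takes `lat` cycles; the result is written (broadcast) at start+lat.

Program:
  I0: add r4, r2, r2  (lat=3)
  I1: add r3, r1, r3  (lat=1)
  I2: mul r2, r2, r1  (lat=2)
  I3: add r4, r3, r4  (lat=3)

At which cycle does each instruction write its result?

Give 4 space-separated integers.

I0 add r4: issue@1 deps=(None,None) exec_start@1 write@4
I1 add r3: issue@2 deps=(None,None) exec_start@2 write@3
I2 mul r2: issue@3 deps=(None,None) exec_start@3 write@5
I3 add r4: issue@4 deps=(1,0) exec_start@4 write@7

Answer: 4 3 5 7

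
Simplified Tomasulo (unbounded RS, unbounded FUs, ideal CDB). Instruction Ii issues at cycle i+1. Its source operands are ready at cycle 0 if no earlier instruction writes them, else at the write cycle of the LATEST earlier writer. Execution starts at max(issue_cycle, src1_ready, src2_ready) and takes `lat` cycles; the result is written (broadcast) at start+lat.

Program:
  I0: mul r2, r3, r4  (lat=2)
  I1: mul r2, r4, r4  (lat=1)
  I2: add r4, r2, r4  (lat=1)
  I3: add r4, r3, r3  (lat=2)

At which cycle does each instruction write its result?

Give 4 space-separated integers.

Answer: 3 3 4 6

Derivation:
I0 mul r2: issue@1 deps=(None,None) exec_start@1 write@3
I1 mul r2: issue@2 deps=(None,None) exec_start@2 write@3
I2 add r4: issue@3 deps=(1,None) exec_start@3 write@4
I3 add r4: issue@4 deps=(None,None) exec_start@4 write@6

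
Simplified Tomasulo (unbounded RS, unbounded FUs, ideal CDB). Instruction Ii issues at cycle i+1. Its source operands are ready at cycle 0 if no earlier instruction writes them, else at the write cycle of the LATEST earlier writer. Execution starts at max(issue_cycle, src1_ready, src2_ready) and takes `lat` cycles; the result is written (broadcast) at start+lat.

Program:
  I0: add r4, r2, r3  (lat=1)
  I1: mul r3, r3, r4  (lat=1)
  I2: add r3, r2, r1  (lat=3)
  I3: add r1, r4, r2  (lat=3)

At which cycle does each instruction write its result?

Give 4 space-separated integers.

I0 add r4: issue@1 deps=(None,None) exec_start@1 write@2
I1 mul r3: issue@2 deps=(None,0) exec_start@2 write@3
I2 add r3: issue@3 deps=(None,None) exec_start@3 write@6
I3 add r1: issue@4 deps=(0,None) exec_start@4 write@7

Answer: 2 3 6 7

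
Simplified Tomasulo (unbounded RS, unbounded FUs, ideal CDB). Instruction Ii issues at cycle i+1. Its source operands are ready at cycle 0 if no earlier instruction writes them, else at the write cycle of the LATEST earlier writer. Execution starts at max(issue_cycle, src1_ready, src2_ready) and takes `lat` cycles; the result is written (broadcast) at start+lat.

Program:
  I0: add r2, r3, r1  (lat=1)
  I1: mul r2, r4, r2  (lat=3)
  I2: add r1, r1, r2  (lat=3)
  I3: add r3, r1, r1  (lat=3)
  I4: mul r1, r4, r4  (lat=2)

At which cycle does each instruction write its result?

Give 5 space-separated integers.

Answer: 2 5 8 11 7

Derivation:
I0 add r2: issue@1 deps=(None,None) exec_start@1 write@2
I1 mul r2: issue@2 deps=(None,0) exec_start@2 write@5
I2 add r1: issue@3 deps=(None,1) exec_start@5 write@8
I3 add r3: issue@4 deps=(2,2) exec_start@8 write@11
I4 mul r1: issue@5 deps=(None,None) exec_start@5 write@7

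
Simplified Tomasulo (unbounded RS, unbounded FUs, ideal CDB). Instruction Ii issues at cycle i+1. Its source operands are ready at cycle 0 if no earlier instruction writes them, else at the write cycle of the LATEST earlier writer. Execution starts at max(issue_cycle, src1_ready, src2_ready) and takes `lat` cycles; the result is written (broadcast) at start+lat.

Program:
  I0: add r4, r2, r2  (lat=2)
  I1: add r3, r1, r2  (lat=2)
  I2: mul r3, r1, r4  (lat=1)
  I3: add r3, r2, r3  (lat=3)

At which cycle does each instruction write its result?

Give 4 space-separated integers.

I0 add r4: issue@1 deps=(None,None) exec_start@1 write@3
I1 add r3: issue@2 deps=(None,None) exec_start@2 write@4
I2 mul r3: issue@3 deps=(None,0) exec_start@3 write@4
I3 add r3: issue@4 deps=(None,2) exec_start@4 write@7

Answer: 3 4 4 7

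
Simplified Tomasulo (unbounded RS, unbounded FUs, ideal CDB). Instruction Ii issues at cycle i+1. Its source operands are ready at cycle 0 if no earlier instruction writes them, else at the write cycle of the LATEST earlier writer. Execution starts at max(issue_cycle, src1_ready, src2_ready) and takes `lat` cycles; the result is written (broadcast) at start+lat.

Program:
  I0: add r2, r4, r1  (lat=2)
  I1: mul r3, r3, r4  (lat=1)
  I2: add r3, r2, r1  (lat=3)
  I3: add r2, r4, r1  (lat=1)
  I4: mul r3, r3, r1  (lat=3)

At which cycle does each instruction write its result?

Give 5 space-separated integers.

Answer: 3 3 6 5 9

Derivation:
I0 add r2: issue@1 deps=(None,None) exec_start@1 write@3
I1 mul r3: issue@2 deps=(None,None) exec_start@2 write@3
I2 add r3: issue@3 deps=(0,None) exec_start@3 write@6
I3 add r2: issue@4 deps=(None,None) exec_start@4 write@5
I4 mul r3: issue@5 deps=(2,None) exec_start@6 write@9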